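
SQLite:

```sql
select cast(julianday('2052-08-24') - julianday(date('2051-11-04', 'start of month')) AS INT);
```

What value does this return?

`start of month` rewinds 2051-11-04 to 2051-11-01.
29 days remain in November 2051 after the 1st (30 − 1).
Full months from December 2051 through July 2052 contribute their day counts.
Then 24 days into August 2052.
Total: 29 + 31 + 31 + 29 + 31 + 30 + 31 + 30 + 31 + 24 = 297.

297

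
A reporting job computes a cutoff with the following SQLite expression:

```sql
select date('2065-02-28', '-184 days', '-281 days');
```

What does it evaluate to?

2063-11-21

Applying '-184 days' to 2065-02-28: counting 184 days back gives 2064-08-28.
Applying '-281 days' to 2064-08-28: counting 281 days back gives 2063-11-21.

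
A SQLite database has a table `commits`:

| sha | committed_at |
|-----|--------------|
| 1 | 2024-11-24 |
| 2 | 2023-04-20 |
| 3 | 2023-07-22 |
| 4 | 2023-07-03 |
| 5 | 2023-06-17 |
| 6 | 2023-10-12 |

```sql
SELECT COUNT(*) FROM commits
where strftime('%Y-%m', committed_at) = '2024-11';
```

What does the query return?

Rows with year-month 2024-11: 2024-11-24 → 1.

1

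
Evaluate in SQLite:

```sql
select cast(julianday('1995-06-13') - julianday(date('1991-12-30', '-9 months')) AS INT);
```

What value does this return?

1536

Adding -9 months to 1991-12-30 gives 1991-03-30.
1 day remains in March 1991 after the 30th (31 − 30).
Full months from April 1991 through May 1995 contribute their day counts.
Then 13 days into June 1995.
Total: 1 + 30 + 31 + 30 + 31 + 31 + 30 + 31 + 30 + 31 + 31 + 29 + 31 + 30 + 31 + 30 + 31 + 31 + 30 + 31 + 30 + 31 + 31 + 28 + 31 + 30 + 31 + 30 + 31 + 31 + 30 + 31 + 30 + 31 + 31 + 28 + 31 + 30 + 31 + 30 + 31 + 31 + 30 + 31 + 30 + 31 + 31 + 28 + 31 + 30 + 31 + 13 = 1536.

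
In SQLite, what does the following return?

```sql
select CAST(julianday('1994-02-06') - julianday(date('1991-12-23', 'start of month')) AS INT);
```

798

`start of month` rewinds 1991-12-23 to 1991-12-01.
30 days remain in December 1991 after the 1st (31 − 1).
Full months from January 1992 through January 1994 contribute their day counts.
Then 6 days into February 1994.
Total: 30 + 31 + 29 + 31 + 30 + 31 + 30 + 31 + 31 + 30 + 31 + 30 + 31 + 31 + 28 + 31 + 30 + 31 + 30 + 31 + 31 + 30 + 31 + 30 + 31 + 31 + 6 = 798.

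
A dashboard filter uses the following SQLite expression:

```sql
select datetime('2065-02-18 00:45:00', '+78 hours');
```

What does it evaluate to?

+78 hours from 2065-02-18 00:45:00 is 2065-02-21 06:45:00 (crosses midnight).

2065-02-21 06:45:00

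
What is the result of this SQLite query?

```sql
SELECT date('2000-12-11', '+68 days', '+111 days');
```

2001-06-08

Applying '+68 days' to 2000-12-11: counting 68 days forward gives 2001-02-17.
Applying '+111 days' to 2001-02-17: counting 111 days forward gives 2001-06-08.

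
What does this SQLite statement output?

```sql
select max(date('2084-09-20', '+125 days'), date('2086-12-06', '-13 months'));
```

2085-11-06

date('2084-09-20', '+125 days') → 2085-01-23.
date('2086-12-06', '-13 months') → 2085-11-06.
Later of the two is 2085-11-06.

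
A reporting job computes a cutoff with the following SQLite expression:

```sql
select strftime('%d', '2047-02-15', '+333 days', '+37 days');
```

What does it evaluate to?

First apply '+333 days', '+37 days': 2047-02-15 → 2048-02-20.
`%d` extracts the 2-digit day of month: 20.

20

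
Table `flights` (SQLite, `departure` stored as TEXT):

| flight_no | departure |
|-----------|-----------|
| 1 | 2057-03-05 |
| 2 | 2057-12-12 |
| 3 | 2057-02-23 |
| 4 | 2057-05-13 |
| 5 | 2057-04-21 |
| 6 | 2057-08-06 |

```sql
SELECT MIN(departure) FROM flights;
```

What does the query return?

MIN over {2057-02-23, 2057-03-05, 2057-04-21, 2057-05-13, 2057-08-06, 2057-12-12}.

2057-02-23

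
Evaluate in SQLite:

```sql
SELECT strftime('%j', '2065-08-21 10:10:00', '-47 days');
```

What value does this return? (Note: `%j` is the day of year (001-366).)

First apply '-47 days': 2065-08-21 10:10:00 → 2065-07-05 10:10:00.
Day-of-year for 2065-07-05: days since 2065-01-01 inclusive = 186, zero-padded to 186.

186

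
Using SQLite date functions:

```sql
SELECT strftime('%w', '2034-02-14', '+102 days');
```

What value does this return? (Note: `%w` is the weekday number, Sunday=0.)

6

First apply '+102 days': 2034-02-14 → 2034-05-27.
2034-05-27 is a Saturday; with Sunday=0 that is 6.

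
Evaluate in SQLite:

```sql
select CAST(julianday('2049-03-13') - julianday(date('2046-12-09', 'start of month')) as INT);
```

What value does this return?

`start of month` rewinds 2046-12-09 to 2046-12-01.
30 days remain in December 2046 after the 1st (31 − 1).
Full months from January 2047 through February 2049 contribute their day counts.
Then 13 days into March 2049.
Total: 30 + 31 + 28 + 31 + 30 + 31 + 30 + 31 + 31 + 30 + 31 + 30 + 31 + 31 + 29 + 31 + 30 + 31 + 30 + 31 + 31 + 30 + 31 + 30 + 31 + 31 + 28 + 13 = 833.

833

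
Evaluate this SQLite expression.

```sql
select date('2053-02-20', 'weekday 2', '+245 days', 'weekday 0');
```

`weekday 2` advances to the next Tuesday; 2053-02-20 is a Thursday, so it moves forward to 2053-02-25.
Applying '+245 days' to 2053-02-25: counting 245 days forward gives 2053-10-28.
`weekday 0` advances to the next Sunday; 2053-10-28 is a Tuesday, so it moves forward to 2053-11-02.

2053-11-02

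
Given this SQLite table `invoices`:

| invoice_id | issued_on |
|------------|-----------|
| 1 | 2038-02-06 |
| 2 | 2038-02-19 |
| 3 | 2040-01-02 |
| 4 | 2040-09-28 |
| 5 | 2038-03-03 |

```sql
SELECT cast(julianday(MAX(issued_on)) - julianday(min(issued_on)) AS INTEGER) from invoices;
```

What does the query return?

965

MIN = 2038-02-06, MAX = 2040-09-28.
22 days remain in February 2038 after the 6th (28 − 6).
Full months from March 2038 through August 2040 contribute their day counts.
Then 28 days into September 2040.
Total: 22 + 31 + 30 + 31 + 30 + 31 + 31 + 30 + 31 + 30 + 31 + 31 + 28 + 31 + 30 + 31 + 30 + 31 + 31 + 30 + 31 + 30 + 31 + 31 + 29 + 31 + 30 + 31 + 30 + 31 + 31 + 28 = 965.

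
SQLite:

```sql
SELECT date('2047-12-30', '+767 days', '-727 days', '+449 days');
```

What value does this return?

2049-05-02

Applying '+767 days' to 2047-12-30: counting 767 days forward gives 2050-02-04.
Applying '-727 days' to 2050-02-04: counting 727 days back gives 2048-02-08.
Applying '+449 days' to 2048-02-08: counting 449 days forward gives 2049-05-02.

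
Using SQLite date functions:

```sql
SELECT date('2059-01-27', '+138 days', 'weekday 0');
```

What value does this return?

Applying '+138 days' to 2059-01-27: counting 138 days forward gives 2059-06-14.
`weekday 0` advances to the next Sunday; 2059-06-14 is a Saturday, so it moves forward to 2059-06-15.

2059-06-15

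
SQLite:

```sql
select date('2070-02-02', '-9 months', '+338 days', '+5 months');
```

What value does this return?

Adding -9 months to 2070-02-02 gives 2069-05-02.
Applying '+338 days' to 2069-05-02: counting 338 days forward gives 2070-04-05.
Adding +5 months to 2070-04-05 gives 2070-09-05.

2070-09-05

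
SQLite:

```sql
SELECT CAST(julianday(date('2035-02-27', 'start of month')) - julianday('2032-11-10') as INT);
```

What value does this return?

`start of month` rewinds 2035-02-27 to 2035-02-01.
20 days remain in November 2032 after the 10th (30 − 10).
Full months from December 2032 through January 2035 contribute their day counts.
Then 1 day into February 2035.
Total: 20 + 31 + 31 + 28 + 31 + 30 + 31 + 30 + 31 + 31 + 30 + 31 + 30 + 31 + 31 + 28 + 31 + 30 + 31 + 30 + 31 + 31 + 30 + 31 + 30 + 31 + 31 + 1 = 813.

813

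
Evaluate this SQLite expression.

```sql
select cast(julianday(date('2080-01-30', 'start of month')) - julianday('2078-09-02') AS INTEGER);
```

486

`start of month` rewinds 2080-01-30 to 2080-01-01.
28 days remain in September 2078 after the 2nd (30 − 2).
Full months from October 2078 through December 2079 contribute their day counts.
Then 1 day into January 2080.
Total: 28 + 31 + 30 + 31 + 31 + 28 + 31 + 30 + 31 + 30 + 31 + 31 + 30 + 31 + 30 + 31 + 1 = 486.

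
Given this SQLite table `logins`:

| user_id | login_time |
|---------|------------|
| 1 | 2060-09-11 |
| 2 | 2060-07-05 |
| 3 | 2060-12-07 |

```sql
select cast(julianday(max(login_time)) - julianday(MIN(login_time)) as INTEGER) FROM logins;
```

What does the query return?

155

MIN = 2060-07-05, MAX = 2060-12-07.
26 days remain in July 2060 after the 5th (31 − 5).
August 2060: 31 days.
September 2060: 30 days.
October 2060: 31 days.
November 2060: 30 days.
Then 7 days into December 2060.
Total: 26 + 31 + 30 + 31 + 30 + 7 = 155.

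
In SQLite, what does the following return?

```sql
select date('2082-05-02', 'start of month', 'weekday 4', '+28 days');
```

`start of month` rewinds 2082-05-02 to 2082-05-01.
`weekday 4` advances to the next Thursday; 2082-05-01 is a Friday, so it moves forward to 2082-05-07.
May 2082 has 31 days; 24 remain after the 7th, so 25 days reach 2082-06-01.
Advancing 3 more days within June lands on 2082-06-04.

2082-06-04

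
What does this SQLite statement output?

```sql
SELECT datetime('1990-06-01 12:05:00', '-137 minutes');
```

1990-06-01 09:48:00

137 minutes = 2h 17m; -137 minutes from 1990-06-01 12:05:00 is 1990-06-01 09:48:00.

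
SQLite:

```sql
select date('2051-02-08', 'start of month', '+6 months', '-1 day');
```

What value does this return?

`start of month` rewinds 2051-02-08 to 2051-02-01.
Adding +6 months to 2051-02-01 gives 2051-08-01.
Going back 1 day from 2051-08-01 reaches 2051-07-31 (last day of July, 31 days).

2051-07-31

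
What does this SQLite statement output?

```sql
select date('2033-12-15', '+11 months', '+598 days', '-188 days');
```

2035-12-30

Adding +11 months to 2033-12-15 gives 2034-11-15.
Applying '+598 days' to 2034-11-15: counting 598 days forward gives 2036-07-05.
Applying '-188 days' to 2036-07-05: counting 188 days back gives 2035-12-30.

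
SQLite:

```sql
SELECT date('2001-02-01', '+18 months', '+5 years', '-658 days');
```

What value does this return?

2005-10-12

Adding +18 months to 2001-02-01 gives 2002-08-01.
Adding +5 years to 2002-08-01 gives 2007-08-01.
Applying '-658 days' to 2007-08-01: counting 658 days back gives 2005-10-12.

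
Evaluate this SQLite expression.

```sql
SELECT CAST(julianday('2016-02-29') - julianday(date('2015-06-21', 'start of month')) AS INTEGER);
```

`start of month` rewinds 2015-06-21 to 2015-06-01.
29 days remain in June 2015 after the 1st (30 − 1).
Full months from July 2015 through January 2016 contribute their day counts.
Then 29 days into February 2016.
Total: 29 + 31 + 31 + 30 + 31 + 30 + 31 + 31 + 29 = 273.

273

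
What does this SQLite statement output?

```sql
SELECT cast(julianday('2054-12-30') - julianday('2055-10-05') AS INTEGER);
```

-279

1 day remains in December 2054 after the 30th (31 − 30).
Full months from January 2055 through September 2055 contribute their day counts.
Then 5 days into October 2055.
Total: 1 + 31 + 28 + 31 + 30 + 31 + 30 + 31 + 31 + 30 + 5 = 279.
The subtraction is earlier − later, so the result is −279 → -279.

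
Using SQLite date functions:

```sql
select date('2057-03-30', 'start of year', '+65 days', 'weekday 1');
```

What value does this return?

2057-03-12

`start of year` rewinds 2057-03-30 to 2057-01-01.
Applying '+65 days' to 2057-01-01: counting 65 days forward gives 2057-03-07.
`weekday 1` advances to the next Monday; 2057-03-07 is a Wednesday, so it moves forward to 2057-03-12.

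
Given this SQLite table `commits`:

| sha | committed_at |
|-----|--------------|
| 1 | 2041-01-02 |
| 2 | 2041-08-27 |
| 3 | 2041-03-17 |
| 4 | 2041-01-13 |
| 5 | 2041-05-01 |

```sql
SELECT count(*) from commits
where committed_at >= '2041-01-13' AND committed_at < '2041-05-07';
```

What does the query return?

Rows in [2041-01-13, 2041-05-07): 2041-03-17, 2041-01-13, 2041-05-01 → 3 rows.

3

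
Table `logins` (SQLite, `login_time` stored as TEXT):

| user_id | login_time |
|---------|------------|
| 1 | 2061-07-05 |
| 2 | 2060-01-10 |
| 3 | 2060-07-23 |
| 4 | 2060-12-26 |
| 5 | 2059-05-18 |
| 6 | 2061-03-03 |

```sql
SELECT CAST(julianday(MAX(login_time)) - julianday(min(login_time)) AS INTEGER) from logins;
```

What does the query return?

MIN = 2059-05-18, MAX = 2061-07-05.
13 days remain in May 2059 after the 18th (31 − 18).
Full months from June 2059 through June 2061 contribute their day counts.
Then 5 days into July 2061.
Total: 13 + 30 + 31 + 31 + 30 + 31 + 30 + 31 + 31 + 29 + 31 + 30 + 31 + 30 + 31 + 31 + 30 + 31 + 30 + 31 + 31 + 28 + 31 + 30 + 31 + 30 + 5 = 779.

779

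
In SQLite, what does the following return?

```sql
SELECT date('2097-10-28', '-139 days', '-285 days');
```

2096-08-30

Applying '-139 days' to 2097-10-28: counting 139 days back gives 2097-06-11.
Applying '-285 days' to 2097-06-11: counting 285 days back gives 2096-08-30.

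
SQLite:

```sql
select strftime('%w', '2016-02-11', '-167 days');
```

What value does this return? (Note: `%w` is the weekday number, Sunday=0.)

5

First apply '-167 days': 2016-02-11 → 2015-08-28.
2015-08-28 is a Friday; with Sunday=0 that is 5.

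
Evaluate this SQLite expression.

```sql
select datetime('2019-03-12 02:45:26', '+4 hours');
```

+4 hours from 2019-03-12 02:45:26 is 2019-03-12 06:45:26.

2019-03-12 06:45:26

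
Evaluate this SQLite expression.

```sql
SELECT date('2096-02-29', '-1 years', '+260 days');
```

Adding -1 year to 2096-02-29 targets 2095-02-29, but 2095 is not a leap year, so SQLite normalizes to 2095-03-01.
Applying '+260 days' to 2095-03-01: counting 260 days forward gives 2095-11-16.

2095-11-16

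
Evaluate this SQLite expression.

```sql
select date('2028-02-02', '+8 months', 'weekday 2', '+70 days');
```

2028-12-12

Adding +8 months to 2028-02-02 gives 2028-10-02.
`weekday 2` advances to the next Tuesday; 2028-10-02 is a Monday, so it moves forward to 2028-10-03.
Applying '+70 days' to 2028-10-03: counting 70 days forward gives 2028-12-12.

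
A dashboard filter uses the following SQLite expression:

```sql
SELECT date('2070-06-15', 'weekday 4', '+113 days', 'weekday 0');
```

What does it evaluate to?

`weekday 4` advances to the next Thursday; 2070-06-15 is a Sunday, so it moves forward to 2070-06-19.
Applying '+113 days' to 2070-06-19: counting 113 days forward gives 2070-10-10.
`weekday 0` advances to the next Sunday; 2070-10-10 is a Friday, so it moves forward to 2070-10-12.

2070-10-12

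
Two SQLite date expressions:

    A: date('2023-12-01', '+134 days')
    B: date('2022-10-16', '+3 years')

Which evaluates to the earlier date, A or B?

A = 2024-04-13.
B = 2025-10-16.
A is earlier.

A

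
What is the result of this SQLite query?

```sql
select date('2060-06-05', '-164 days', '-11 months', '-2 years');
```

2057-01-24

Applying '-164 days' to 2060-06-05: counting 164 days back gives 2059-12-24.
Adding -11 months to 2059-12-24 gives 2059-01-24.
Adding -2 years to 2059-01-24 gives 2057-01-24.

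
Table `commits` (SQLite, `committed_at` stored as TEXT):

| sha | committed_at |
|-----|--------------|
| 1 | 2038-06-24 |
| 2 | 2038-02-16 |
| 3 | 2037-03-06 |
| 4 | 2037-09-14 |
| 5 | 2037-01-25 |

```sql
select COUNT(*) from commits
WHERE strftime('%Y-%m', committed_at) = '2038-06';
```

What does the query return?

Rows with year-month 2038-06: 2038-06-24 → 1.

1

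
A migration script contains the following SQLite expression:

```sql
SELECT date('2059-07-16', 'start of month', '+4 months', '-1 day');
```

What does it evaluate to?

2059-10-31

`start of month` rewinds 2059-07-16 to 2059-07-01.
Adding +4 months to 2059-07-01 gives 2059-11-01.
Going back 1 day from 2059-11-01 reaches 2059-10-31 (last day of October, 31 days).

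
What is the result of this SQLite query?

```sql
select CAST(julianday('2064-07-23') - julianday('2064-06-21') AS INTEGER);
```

9 days remain in June 2064 after the 21st (30 − 21).
Then 23 days into July 2064.
Total: 9 + 23 = 32.

32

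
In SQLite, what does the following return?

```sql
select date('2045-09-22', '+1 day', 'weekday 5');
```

Advancing 1 more day within September lands on 2045-09-23.
`weekday 5` advances to the next Friday; 2045-09-23 is a Saturday, so it moves forward to 2045-09-29.

2045-09-29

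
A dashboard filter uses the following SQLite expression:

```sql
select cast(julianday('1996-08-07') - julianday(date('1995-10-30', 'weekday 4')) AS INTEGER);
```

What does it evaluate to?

279

`weekday 4` advances to the next Thursday; 1995-10-30 is a Monday, so it moves forward to 1995-11-02.
28 days remain in November 1995 after the 2nd (30 − 2).
Full months from December 1995 through July 1996 contribute their day counts.
Then 7 days into August 1996.
Total: 28 + 31 + 31 + 29 + 31 + 30 + 31 + 30 + 31 + 7 = 279.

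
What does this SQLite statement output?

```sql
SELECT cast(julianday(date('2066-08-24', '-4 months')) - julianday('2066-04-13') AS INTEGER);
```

Adding -4 months to 2066-08-24 gives 2066-04-24.
Both dates are in April 2066: 24 − 13 = 11.

11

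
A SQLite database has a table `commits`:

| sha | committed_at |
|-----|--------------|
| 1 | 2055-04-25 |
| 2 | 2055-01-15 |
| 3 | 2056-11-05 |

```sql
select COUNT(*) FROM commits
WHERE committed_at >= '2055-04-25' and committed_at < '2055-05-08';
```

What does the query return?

Rows in [2055-04-25, 2055-05-08): 2055-04-25 → 1 row.

1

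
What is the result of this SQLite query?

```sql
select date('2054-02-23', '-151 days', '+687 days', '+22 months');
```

2057-06-13

Applying '-151 days' to 2054-02-23: counting 151 days back gives 2053-09-25.
Applying '+687 days' to 2053-09-25: counting 687 days forward gives 2055-08-13.
Adding +22 months to 2055-08-13 gives 2057-06-13.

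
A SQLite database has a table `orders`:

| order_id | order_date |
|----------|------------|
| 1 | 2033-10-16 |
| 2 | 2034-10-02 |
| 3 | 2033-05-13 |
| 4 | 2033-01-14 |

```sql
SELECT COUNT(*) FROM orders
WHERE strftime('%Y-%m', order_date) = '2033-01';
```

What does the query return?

1

Rows with year-month 2033-01: 2033-01-14 → 1.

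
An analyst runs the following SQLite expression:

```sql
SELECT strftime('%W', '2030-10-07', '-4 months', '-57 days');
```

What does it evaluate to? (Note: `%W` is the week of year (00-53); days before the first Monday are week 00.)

14

First apply '-4 months', '-57 days': 2030-10-07 → 2030-04-11.
2030-04-11 is a Thursday. SQLite's %W counts Mondays since the year started; the result is 14.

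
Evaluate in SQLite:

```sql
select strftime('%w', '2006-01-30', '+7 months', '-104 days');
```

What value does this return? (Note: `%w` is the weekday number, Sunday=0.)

First apply '+7 months', '-104 days': 2006-01-30 → 2006-05-18.
2006-05-18 is a Thursday; with Sunday=0 that is 4.

4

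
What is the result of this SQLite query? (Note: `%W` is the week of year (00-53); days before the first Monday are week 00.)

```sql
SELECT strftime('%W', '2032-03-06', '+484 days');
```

26

First apply '+484 days': 2032-03-06 → 2033-07-03.
2033-07-03 is a Sunday. SQLite's %W counts Mondays since the year started; the result is 26.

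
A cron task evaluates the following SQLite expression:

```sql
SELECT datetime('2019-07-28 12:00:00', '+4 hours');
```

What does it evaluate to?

2019-07-28 16:00:00

+4 hours from 2019-07-28 12:00:00 is 2019-07-28 16:00:00.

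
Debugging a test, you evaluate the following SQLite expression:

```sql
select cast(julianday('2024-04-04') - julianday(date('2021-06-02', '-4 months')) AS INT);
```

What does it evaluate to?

Adding -4 months to 2021-06-02 gives 2021-02-02.
26 days remain in February 2021 after the 2nd (28 − 2).
Full months from March 2021 through March 2024 contribute their day counts.
Then 4 days into April 2024.
Total: 26 + 31 + 30 + 31 + 30 + 31 + 31 + 30 + 31 + 30 + 31 + 31 + 28 + 31 + 30 + 31 + 30 + 31 + 31 + 30 + 31 + 30 + 31 + 31 + 28 + 31 + 30 + 31 + 30 + 31 + 31 + 30 + 31 + 30 + 31 + 31 + 29 + 31 + 4 = 1157.

1157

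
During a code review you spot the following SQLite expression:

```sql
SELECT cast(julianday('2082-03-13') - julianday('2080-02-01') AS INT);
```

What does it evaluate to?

28 days remain in February 2080 after the 1st (29 − 1).
Full months from March 2080 through February 2082 contribute their day counts.
Then 13 days into March 2082.
Total: 28 + 31 + 30 + 31 + 30 + 31 + 31 + 30 + 31 + 30 + 31 + 31 + 28 + 31 + 30 + 31 + 30 + 31 + 31 + 30 + 31 + 30 + 31 + 31 + 28 + 13 = 771.

771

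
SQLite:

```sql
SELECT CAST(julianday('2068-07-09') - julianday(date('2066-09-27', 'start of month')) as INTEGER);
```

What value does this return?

677

`start of month` rewinds 2066-09-27 to 2066-09-01.
29 days remain in September 2066 after the 1st (30 − 1).
Full months from October 2066 through June 2068 contribute their day counts.
Then 9 days into July 2068.
Total: 29 + 31 + 30 + 31 + 31 + 28 + 31 + 30 + 31 + 30 + 31 + 31 + 30 + 31 + 30 + 31 + 31 + 29 + 31 + 30 + 31 + 30 + 9 = 677.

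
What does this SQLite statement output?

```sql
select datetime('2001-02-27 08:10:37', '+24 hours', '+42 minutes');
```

2001-02-28 08:52:37

+24 hours from 2001-02-27 08:10:37 is 2001-02-28 08:10:37 (crosses midnight).
+42 minutes from 2001-02-28 08:10:37 is 2001-02-28 08:52:37.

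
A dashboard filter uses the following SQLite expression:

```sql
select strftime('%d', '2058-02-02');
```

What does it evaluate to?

02

`%d` extracts the 2-digit day of month: 02.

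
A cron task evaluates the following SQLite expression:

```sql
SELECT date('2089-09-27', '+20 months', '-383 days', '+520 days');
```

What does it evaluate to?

Adding +20 months to 2089-09-27 gives 2091-05-27.
Applying '-383 days' to 2091-05-27: counting 383 days back gives 2090-05-09.
Applying '+520 days' to 2090-05-09: counting 520 days forward gives 2091-10-11.

2091-10-11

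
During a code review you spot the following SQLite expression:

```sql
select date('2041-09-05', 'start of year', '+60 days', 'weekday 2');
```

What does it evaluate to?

`start of year` rewinds 2041-09-05 to 2041-01-01.
Applying '+60 days' to 2041-01-01: counting 60 days forward gives 2041-03-02.
`weekday 2` advances to the next Tuesday; 2041-03-02 is a Saturday, so it moves forward to 2041-03-05.

2041-03-05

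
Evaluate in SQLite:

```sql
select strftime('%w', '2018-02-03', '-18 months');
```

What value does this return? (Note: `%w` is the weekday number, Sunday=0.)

First apply '-18 months': 2018-02-03 → 2016-08-03.
2016-08-03 is a Wednesday; with Sunday=0 that is 3.

3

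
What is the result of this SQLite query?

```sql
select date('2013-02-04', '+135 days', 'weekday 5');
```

2013-06-21

Applying '+135 days' to 2013-02-04: counting 135 days forward gives 2013-06-19.
`weekday 5` advances to the next Friday; 2013-06-19 is a Wednesday, so it moves forward to 2013-06-21.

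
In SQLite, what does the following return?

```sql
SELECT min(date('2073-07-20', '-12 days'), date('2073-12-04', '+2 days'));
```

2073-07-08

date('2073-07-20', '-12 days') → 2073-07-08.
date('2073-12-04', '+2 days') → 2073-12-06.
Earlier of the two is 2073-07-08.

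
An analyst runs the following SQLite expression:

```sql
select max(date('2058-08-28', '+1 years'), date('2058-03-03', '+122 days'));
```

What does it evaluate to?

2059-08-28

date('2058-08-28', '+1 years') → 2059-08-28.
date('2058-03-03', '+122 days') → 2058-07-03.
Later of the two is 2059-08-28.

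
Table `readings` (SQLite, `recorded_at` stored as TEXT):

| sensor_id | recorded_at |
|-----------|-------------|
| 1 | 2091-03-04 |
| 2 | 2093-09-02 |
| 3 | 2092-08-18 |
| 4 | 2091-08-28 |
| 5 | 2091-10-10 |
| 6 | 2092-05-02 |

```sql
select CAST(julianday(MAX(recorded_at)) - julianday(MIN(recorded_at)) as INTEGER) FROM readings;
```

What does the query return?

MIN = 2091-03-04, MAX = 2093-09-02.
27 days remain in March 2091 after the 4th (31 − 4).
Full months from April 2091 through August 2093 contribute their day counts.
Then 2 days into September 2093.
Total: 27 + 30 + 31 + 30 + 31 + 31 + 30 + 31 + 30 + 31 + 31 + 29 + 31 + 30 + 31 + 30 + 31 + 31 + 30 + 31 + 30 + 31 + 31 + 28 + 31 + 30 + 31 + 30 + 31 + 31 + 2 = 913.

913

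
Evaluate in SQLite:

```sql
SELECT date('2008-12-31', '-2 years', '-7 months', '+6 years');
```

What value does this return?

2012-05-31

Adding -2 years to 2008-12-31 gives 2006-12-31.
Adding -7 months to 2006-12-31 gives 2006-05-31.
Adding +6 years to 2006-05-31 gives 2012-05-31.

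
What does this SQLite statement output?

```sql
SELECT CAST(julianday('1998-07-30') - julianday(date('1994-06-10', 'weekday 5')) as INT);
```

1511

`weekday 5` advances to the next Friday; 1994-06-10 is already a Friday, so it stays at 1994-06-10.
20 days remain in June 1994 after the 10th (30 − 10).
Full months from July 1994 through June 1998 contribute their day counts.
Then 30 days into July 1998.
Total: 20 + 31 + 31 + 30 + 31 + 30 + 31 + 31 + 28 + 31 + 30 + 31 + 30 + 31 + 31 + 30 + 31 + 30 + 31 + 31 + 29 + 31 + 30 + 31 + 30 + 31 + 31 + 30 + 31 + 30 + 31 + 31 + 28 + 31 + 30 + 31 + 30 + 31 + 31 + 30 + 31 + 30 + 31 + 31 + 28 + 31 + 30 + 31 + 30 + 30 = 1511.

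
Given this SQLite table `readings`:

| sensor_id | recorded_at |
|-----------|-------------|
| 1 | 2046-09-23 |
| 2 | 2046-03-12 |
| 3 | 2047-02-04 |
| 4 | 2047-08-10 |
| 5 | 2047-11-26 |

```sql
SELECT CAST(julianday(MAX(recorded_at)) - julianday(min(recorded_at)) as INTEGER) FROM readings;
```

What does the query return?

MIN = 2046-03-12, MAX = 2047-11-26.
19 days remain in March 2046 after the 12th (31 − 12).
Full months from April 2046 through October 2047 contribute their day counts.
Then 26 days into November 2047.
Total: 19 + 30 + 31 + 30 + 31 + 31 + 30 + 31 + 30 + 31 + 31 + 28 + 31 + 30 + 31 + 30 + 31 + 31 + 30 + 31 + 26 = 624.

624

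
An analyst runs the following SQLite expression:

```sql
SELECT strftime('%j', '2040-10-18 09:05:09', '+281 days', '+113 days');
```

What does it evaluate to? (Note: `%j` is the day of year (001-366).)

First apply '+281 days', '+113 days': 2040-10-18 09:05:09 → 2041-11-16 09:05:09.
Day-of-year for 2041-11-16: days since 2041-01-01 inclusive = 320, zero-padded to 320.

320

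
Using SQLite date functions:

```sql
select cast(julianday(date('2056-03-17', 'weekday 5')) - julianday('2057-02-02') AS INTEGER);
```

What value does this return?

`weekday 5` advances to the next Friday; 2056-03-17 is already a Friday, so it stays at 2056-03-17.
14 days remain in March 2056 after the 17th (31 − 17).
Full months from April 2056 through January 2057 contribute their day counts.
Then 2 days into February 2057.
Total: 14 + 30 + 31 + 30 + 31 + 31 + 30 + 31 + 30 + 31 + 31 + 2 = 322.
The subtraction is earlier − later, so the result is −322 → -322.

-322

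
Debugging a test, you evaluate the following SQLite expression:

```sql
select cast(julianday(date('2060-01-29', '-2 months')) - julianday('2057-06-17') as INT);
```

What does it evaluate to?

895

Adding -2 months to 2060-01-29 gives 2059-11-29.
13 days remain in June 2057 after the 17th (30 − 17).
Full months from July 2057 through October 2059 contribute their day counts.
Then 29 days into November 2059.
Total: 13 + 31 + 31 + 30 + 31 + 30 + 31 + 31 + 28 + 31 + 30 + 31 + 30 + 31 + 31 + 30 + 31 + 30 + 31 + 31 + 28 + 31 + 30 + 31 + 30 + 31 + 31 + 30 + 31 + 29 = 895.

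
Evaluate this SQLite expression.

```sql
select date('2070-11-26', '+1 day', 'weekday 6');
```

2070-11-29

Advancing 1 more day within November lands on 2070-11-27.
`weekday 6` advances to the next Saturday; 2070-11-27 is a Thursday, so it moves forward to 2070-11-29.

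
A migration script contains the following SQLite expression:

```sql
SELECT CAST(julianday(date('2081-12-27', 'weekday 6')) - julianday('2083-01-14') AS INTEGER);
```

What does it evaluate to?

`weekday 6` advances to the next Saturday; 2081-12-27 is already a Saturday, so it stays at 2081-12-27.
4 days remain in December 2081 after the 27th (31 − 27).
Full months from January 2082 through December 2082 contribute their day counts.
Then 14 days into January 2083.
Total: 4 + 31 + 28 + 31 + 30 + 31 + 30 + 31 + 31 + 30 + 31 + 30 + 31 + 14 = 383.
The subtraction is earlier − later, so the result is −383 → -383.

-383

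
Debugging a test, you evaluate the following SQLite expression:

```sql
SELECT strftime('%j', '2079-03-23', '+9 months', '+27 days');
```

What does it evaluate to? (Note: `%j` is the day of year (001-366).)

019

First apply '+9 months', '+27 days': 2079-03-23 → 2080-01-19.
Day-of-year for 2080-01-19: days since 2080-01-01 inclusive = 19, zero-padded to 019.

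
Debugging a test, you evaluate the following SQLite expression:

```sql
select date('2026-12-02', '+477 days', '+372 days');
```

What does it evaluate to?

Applying '+477 days' to 2026-12-02: counting 477 days forward gives 2028-03-23.
Applying '+372 days' to 2028-03-23: counting 372 days forward gives 2029-03-30.

2029-03-30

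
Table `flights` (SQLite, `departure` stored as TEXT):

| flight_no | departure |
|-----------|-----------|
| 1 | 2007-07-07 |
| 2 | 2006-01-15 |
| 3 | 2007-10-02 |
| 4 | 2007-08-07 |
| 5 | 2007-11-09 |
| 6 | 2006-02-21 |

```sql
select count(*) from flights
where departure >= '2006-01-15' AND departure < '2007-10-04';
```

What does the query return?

5

Rows in [2006-01-15, 2007-10-04): 2007-07-07, 2006-01-15, 2007-10-02, 2007-08-07, 2006-02-21 → 5 rows.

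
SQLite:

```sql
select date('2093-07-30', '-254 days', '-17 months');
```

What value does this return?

Applying '-254 days' to 2093-07-30: counting 254 days back gives 2092-11-18.
Adding -17 months to 2092-11-18 gives 2091-06-18.

2091-06-18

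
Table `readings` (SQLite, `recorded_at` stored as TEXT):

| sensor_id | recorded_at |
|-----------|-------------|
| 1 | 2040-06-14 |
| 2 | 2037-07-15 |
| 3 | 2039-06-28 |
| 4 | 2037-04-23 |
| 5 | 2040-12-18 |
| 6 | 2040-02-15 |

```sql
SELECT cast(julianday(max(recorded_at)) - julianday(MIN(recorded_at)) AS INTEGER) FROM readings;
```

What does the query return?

MIN = 2037-04-23, MAX = 2040-12-18.
7 days remain in April 2037 after the 23rd (30 − 23).
Full months from May 2037 through November 2040 contribute their day counts.
Then 18 days into December 2040.
Total: 7 + 31 + 30 + 31 + 31 + 30 + 31 + 30 + 31 + 31 + 28 + 31 + 30 + 31 + 30 + 31 + 31 + 30 + 31 + 30 + 31 + 31 + 28 + 31 + 30 + 31 + 30 + 31 + 31 + 30 + 31 + 30 + 31 + 31 + 29 + 31 + 30 + 31 + 30 + 31 + 31 + 30 + 31 + 30 + 18 = 1335.

1335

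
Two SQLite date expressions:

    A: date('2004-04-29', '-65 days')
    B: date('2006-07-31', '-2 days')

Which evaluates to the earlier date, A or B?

A

A = 2004-02-24.
B = 2006-07-29.
A is earlier.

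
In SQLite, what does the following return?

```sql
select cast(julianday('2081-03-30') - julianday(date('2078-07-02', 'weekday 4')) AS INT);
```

997

`weekday 4` advances to the next Thursday; 2078-07-02 is a Saturday, so it moves forward to 2078-07-07.
24 days remain in July 2078 after the 7th (31 − 7).
Full months from August 2078 through February 2081 contribute their day counts.
Then 30 days into March 2081.
Total: 24 + 31 + 30 + 31 + 30 + 31 + 31 + 28 + 31 + 30 + 31 + 30 + 31 + 31 + 30 + 31 + 30 + 31 + 31 + 29 + 31 + 30 + 31 + 30 + 31 + 31 + 30 + 31 + 30 + 31 + 31 + 28 + 30 = 997.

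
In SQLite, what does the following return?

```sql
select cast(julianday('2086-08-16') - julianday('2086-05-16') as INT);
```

92

15 days remain in May 2086 after the 16th (31 − 16).
June 2086: 30 days.
July 2086: 31 days.
Then 16 days into August 2086.
Total: 15 + 30 + 31 + 16 = 92.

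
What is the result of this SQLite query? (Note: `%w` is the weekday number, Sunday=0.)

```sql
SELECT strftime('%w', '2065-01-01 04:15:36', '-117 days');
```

First apply '-117 days': 2065-01-01 04:15:36 → 2064-09-06 04:15:36.
2064-09-06 is a Saturday; with Sunday=0 that is 6.

6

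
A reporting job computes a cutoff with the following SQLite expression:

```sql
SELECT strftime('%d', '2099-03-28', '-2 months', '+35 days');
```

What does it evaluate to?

First apply '-2 months', '+35 days': 2099-03-28 → 2099-03-04.
`%d` extracts the 2-digit day of month: 04.

04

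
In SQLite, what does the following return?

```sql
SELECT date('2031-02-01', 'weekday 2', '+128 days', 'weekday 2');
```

`weekday 2` advances to the next Tuesday; 2031-02-01 is a Saturday, so it moves forward to 2031-02-04.
Applying '+128 days' to 2031-02-04: counting 128 days forward gives 2031-06-12.
`weekday 2` advances to the next Tuesday; 2031-06-12 is a Thursday, so it moves forward to 2031-06-17.

2031-06-17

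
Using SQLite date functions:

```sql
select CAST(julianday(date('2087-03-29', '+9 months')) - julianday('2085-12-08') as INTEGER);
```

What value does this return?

Adding +9 months to 2087-03-29 gives 2087-12-29.
23 days remain in December 2085 after the 8th (31 − 8).
Full months from January 2086 through November 2087 contribute their day counts.
Then 29 days into December 2087.
Total: 23 + 31 + 28 + 31 + 30 + 31 + 30 + 31 + 31 + 30 + 31 + 30 + 31 + 31 + 28 + 31 + 30 + 31 + 30 + 31 + 31 + 30 + 31 + 30 + 29 = 751.

751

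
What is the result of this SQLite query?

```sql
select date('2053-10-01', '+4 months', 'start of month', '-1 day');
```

2054-01-31

Adding +4 months to 2053-10-01 gives 2054-02-01.
`start of month` rewinds 2054-02-01 to 2054-02-01.
Going back 1 day from 2054-02-01 reaches 2054-01-31 (last day of January, 31 days).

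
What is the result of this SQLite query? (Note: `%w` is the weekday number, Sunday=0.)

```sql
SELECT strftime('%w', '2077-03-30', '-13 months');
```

0

First apply '-13 months': 2077-03-30 → 2076-03-01.
2076-03-01 is a Sunday; with Sunday=0 that is 0.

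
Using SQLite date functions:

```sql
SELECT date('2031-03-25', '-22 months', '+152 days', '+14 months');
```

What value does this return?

Adding -22 months to 2031-03-25 gives 2029-05-25.
Applying '+152 days' to 2029-05-25: counting 152 days forward gives 2029-10-24.
Adding +14 months to 2029-10-24 gives 2030-12-24.

2030-12-24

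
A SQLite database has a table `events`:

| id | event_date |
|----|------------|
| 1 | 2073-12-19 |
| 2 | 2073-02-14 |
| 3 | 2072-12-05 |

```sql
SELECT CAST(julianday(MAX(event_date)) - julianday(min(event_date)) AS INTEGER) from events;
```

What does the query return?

MIN = 2072-12-05, MAX = 2073-12-19.
26 days remain in December 2072 after the 5th (31 − 5).
Full months from January 2073 through November 2073 contribute their day counts.
Then 19 days into December 2073.
Total: 26 + 31 + 28 + 31 + 30 + 31 + 30 + 31 + 31 + 30 + 31 + 30 + 19 = 379.

379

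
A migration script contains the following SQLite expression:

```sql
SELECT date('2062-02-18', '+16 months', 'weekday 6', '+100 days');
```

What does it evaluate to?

2063-10-01

Adding +16 months to 2062-02-18 gives 2063-06-18.
`weekday 6` advances to the next Saturday; 2063-06-18 is a Monday, so it moves forward to 2063-06-23.
Applying '+100 days' to 2063-06-23: counting 100 days forward gives 2063-10-01.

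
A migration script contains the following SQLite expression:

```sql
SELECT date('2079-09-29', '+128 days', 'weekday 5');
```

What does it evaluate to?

Applying '+128 days' to 2079-09-29: counting 128 days forward gives 2080-02-04.
`weekday 5` advances to the next Friday; 2080-02-04 is a Sunday, so it moves forward to 2080-02-09.

2080-02-09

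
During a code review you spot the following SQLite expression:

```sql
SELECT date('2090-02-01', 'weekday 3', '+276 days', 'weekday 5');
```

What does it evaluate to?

2090-11-10

`weekday 3` advances to the next Wednesday; 2090-02-01 is already a Wednesday, so it stays at 2090-02-01.
Applying '+276 days' to 2090-02-01: counting 276 days forward gives 2090-11-04.
`weekday 5` advances to the next Friday; 2090-11-04 is a Saturday, so it moves forward to 2090-11-10.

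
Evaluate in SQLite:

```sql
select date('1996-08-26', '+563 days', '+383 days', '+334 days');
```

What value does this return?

2000-02-27

Applying '+563 days' to 1996-08-26: counting 563 days forward gives 1998-03-12.
Applying '+383 days' to 1998-03-12: counting 383 days forward gives 1999-03-30.
Applying '+334 days' to 1999-03-30: counting 334 days forward gives 2000-02-27.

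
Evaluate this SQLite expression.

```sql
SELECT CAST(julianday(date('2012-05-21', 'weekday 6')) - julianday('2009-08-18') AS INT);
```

`weekday 6` advances to the next Saturday; 2012-05-21 is a Monday, so it moves forward to 2012-05-26.
13 days remain in August 2009 after the 18th (31 − 18).
Full months from September 2009 through April 2012 contribute their day counts.
Then 26 days into May 2012.
Total: 13 + 30 + 31 + 30 + 31 + 31 + 28 + 31 + 30 + 31 + 30 + 31 + 31 + 30 + 31 + 30 + 31 + 31 + 28 + 31 + 30 + 31 + 30 + 31 + 31 + 30 + 31 + 30 + 31 + 31 + 29 + 31 + 30 + 26 = 1012.

1012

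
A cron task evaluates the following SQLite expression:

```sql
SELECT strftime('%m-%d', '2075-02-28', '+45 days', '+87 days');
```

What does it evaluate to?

07-10

First apply '+45 days', '+87 days': 2075-02-28 → 2075-07-10.
`%m-%d` extracts the month-day: 07-10.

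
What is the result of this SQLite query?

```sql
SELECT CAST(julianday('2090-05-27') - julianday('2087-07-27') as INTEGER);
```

1035

4 days remain in July 2087 after the 27th (31 − 27).
Full months from August 2087 through April 2090 contribute their day counts.
Then 27 days into May 2090.
Total: 4 + 31 + 30 + 31 + 30 + 31 + 31 + 29 + 31 + 30 + 31 + 30 + 31 + 31 + 30 + 31 + 30 + 31 + 31 + 28 + 31 + 30 + 31 + 30 + 31 + 31 + 30 + 31 + 30 + 31 + 31 + 28 + 31 + 30 + 27 = 1035.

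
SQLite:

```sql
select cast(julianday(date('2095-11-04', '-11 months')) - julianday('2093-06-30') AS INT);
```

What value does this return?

522

Adding -11 months to 2095-11-04 gives 2094-12-04.
0 days remain in June 2093 after the 30th (30 − 30).
Full months from July 2093 through November 2094 contribute their day counts.
Then 4 days into December 2094.
Total: 0 + 31 + 31 + 30 + 31 + 30 + 31 + 31 + 28 + 31 + 30 + 31 + 30 + 31 + 31 + 30 + 31 + 30 + 4 = 522.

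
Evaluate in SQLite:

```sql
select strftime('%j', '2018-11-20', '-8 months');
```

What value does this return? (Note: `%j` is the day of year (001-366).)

079

First apply '-8 months': 2018-11-20 → 2018-03-20.
Day-of-year for 2018-03-20: days since 2018-01-01 inclusive = 79, zero-padded to 079.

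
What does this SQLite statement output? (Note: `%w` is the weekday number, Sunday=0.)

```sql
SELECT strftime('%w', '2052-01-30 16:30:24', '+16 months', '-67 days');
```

1

First apply '+16 months', '-67 days': 2052-01-30 16:30:24 → 2053-03-24 16:30:24.
2053-03-24 is a Monday; with Sunday=0 that is 1.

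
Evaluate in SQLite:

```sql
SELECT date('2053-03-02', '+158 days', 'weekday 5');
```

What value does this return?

Applying '+158 days' to 2053-03-02: counting 158 days forward gives 2053-08-07.
`weekday 5` advances to the next Friday; 2053-08-07 is a Thursday, so it moves forward to 2053-08-08.

2053-08-08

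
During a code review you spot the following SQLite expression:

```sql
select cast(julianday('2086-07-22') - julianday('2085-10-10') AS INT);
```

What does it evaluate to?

21 days remain in October 2085 after the 10th (31 − 10).
Full months from November 2085 through June 2086 contribute their day counts.
Then 22 days into July 2086.
Total: 21 + 30 + 31 + 31 + 28 + 31 + 30 + 31 + 30 + 22 = 285.

285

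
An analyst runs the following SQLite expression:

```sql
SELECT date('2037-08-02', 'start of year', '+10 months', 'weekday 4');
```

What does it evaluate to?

`start of year` rewinds 2037-08-02 to 2037-01-01.
Adding +10 months to 2037-01-01 gives 2037-11-01.
`weekday 4` advances to the next Thursday; 2037-11-01 is a Sunday, so it moves forward to 2037-11-05.

2037-11-05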